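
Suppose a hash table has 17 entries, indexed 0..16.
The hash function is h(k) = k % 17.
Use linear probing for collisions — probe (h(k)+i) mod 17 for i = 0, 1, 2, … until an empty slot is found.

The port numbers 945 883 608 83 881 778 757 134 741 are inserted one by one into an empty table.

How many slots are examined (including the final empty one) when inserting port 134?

Insert 945: h=10, slot 10 empty => index 10.
Insert 883: h=16, slot 16 empty => index 16.
Insert 608: h=13, slot 13 empty => index 13.
Insert 83: h=15, slot 15 empty => index 15.
Insert 881: h=14, slot 14 empty => index 14.
Insert 778: h=13, slots 13,14,15,16 occupied => index 0.
Insert 757: h=9, slot 9 empty => index 9.
Insert 134: h=15, slots 15,16,0 occupied => index 1.
Insert 741: h=10, slot 10 occupied => index 11.
Table: [778, 134, ., ., ., ., ., ., ., 757, 945, 741, ., 608, 881, 83, 883]

4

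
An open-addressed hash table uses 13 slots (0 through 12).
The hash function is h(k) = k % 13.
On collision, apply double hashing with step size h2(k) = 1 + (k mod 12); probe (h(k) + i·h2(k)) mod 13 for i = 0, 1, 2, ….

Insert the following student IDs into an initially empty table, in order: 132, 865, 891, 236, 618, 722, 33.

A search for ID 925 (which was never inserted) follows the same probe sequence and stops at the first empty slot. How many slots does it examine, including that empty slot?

132: h=2 -> slot 2
865: h=7 -> slot 7
891: h=7, h2=4, probe 7,11 -> slot 11
236: h=2, h2=9, probe 2,11,7,3 -> slot 3
618: h=7, h2=7, probe 7,1 -> slot 1
722: h=7, h2=3, probe 7,10 -> slot 10
33: h=7, h2=10, probe 7,4 -> slot 4
Table: [—, 618, 132, 236, 33, —, —, 865, —, —, 722, 891, —]
Lookup 925: h=2, h2=2, probe 2,4,6 → slot 6 empty, not found.

3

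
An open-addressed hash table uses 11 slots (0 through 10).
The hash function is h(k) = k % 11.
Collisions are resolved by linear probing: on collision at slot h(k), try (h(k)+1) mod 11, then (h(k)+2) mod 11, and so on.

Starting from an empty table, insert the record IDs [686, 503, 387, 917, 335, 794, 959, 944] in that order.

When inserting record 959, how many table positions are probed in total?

6

Insert 686: h=4, slot 4 empty => index 4.
Insert 503: h=8, slot 8 empty => index 8.
Insert 387: h=2, slot 2 empty => index 2.
Insert 917: h=4, slot 4 occupied => index 5.
Insert 335: h=5, slot 5 occupied => index 6.
Insert 794: h=2, slot 2 occupied => index 3.
Insert 959: h=2, slots 2,3,4,5,6 occupied => index 7.
Insert 944: h=9, slot 9 empty => index 9.
Table: [., ., 387, 794, 686, 917, 335, 959, 503, 944, .]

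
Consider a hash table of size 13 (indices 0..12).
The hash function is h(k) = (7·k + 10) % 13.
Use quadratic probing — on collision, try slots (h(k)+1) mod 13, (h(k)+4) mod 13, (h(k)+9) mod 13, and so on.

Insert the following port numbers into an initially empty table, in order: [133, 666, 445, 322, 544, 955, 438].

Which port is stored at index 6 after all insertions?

666

133: h=5 → slot 5
666: h=5, probe 5,6 → slot 6
445: h=5, probe 5,6,9 → slot 9
322: h=2 → slot 2
544: h=9, probe 9,10 → slot 10
955: h=0 → slot 0
438: h=8 → slot 8
Table: [955, —, 322, —, —, 133, 666, —, 438, 445, 544, —, —]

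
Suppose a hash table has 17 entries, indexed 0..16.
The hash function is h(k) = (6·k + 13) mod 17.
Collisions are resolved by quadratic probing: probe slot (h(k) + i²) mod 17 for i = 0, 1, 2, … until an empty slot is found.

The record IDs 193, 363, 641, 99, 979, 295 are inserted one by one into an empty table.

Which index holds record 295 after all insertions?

2

193 hashes to 15; slot 15 is free → place at 15.
363 hashes to 15; 15 taken → place at 16.
641 hashes to 0; slot 0 is free → place at 0.
99 hashes to 12; slot 12 is free → place at 12.
979 hashes to 5; slot 5 is free → place at 5.
295 hashes to 15; 15,16 taken → place at 2.
Table: [641, —, 295, —, —, 979, —, —, —, —, —, —, 99, —, —, 193, 363]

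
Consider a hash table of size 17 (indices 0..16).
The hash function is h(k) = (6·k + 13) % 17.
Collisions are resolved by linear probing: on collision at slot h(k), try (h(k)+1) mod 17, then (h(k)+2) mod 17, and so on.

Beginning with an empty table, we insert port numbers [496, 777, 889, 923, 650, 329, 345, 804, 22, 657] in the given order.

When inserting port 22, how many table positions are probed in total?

496: h=14 => slot 14
777: h=0 => slot 0
889: h=9 => slot 9
923: h=9, probe 9,10 => slot 10
650: h=3 => slot 3
329: h=15 => slot 15
345: h=9, probe 9,10,11 => slot 11
804: h=9, probe 9,10,11,12 => slot 12
22: h=9, probe 9,10,11,12,13 => slot 13
657: h=11, probe 11,12,13,14,15,16 => slot 16
Table: [777, ∅, ∅, 650, ∅, ∅, ∅, ∅, ∅, 889, 923, 345, 804, 22, 496, 329, 657]

5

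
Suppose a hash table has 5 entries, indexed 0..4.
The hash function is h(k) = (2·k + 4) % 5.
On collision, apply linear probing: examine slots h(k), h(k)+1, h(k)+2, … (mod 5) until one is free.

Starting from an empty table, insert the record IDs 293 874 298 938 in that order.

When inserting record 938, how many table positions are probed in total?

293 hashes to 0; slot 0 is free → place at 0.
874 hashes to 2; slot 2 is free → place at 2.
298 hashes to 0; 0 taken → place at 1.
938 hashes to 0; 0,1,2 taken → place at 3.
Table: [293, 298, 874, 938, _]

4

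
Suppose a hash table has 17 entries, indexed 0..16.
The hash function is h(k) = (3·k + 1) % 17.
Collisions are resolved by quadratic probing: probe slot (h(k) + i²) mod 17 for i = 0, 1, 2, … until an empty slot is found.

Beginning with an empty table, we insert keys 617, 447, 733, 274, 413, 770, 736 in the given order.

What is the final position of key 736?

1

Insert 617: h=16, slot 16 empty => index 16.
Insert 447: h=16, slot 16 occupied => index 0.
Insert 733: h=7, slot 7 empty => index 7.
Insert 274: h=7, slot 7 occupied => index 8.
Insert 413: h=16, slots 16,0 occupied => index 3.
Insert 770: h=16, slots 16,0,3,8 occupied => index 15.
Insert 736: h=16, slots 16,0,3,8,15,7 occupied => index 1.
Table: [447, 736, ∅, 413, ∅, ∅, ∅, 733, 274, ∅, ∅, ∅, ∅, ∅, ∅, 770, 617]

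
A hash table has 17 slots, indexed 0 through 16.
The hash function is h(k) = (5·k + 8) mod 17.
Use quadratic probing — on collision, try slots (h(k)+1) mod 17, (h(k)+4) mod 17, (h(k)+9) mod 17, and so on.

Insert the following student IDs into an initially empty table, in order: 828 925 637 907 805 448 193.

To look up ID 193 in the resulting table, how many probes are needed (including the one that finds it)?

4

828: h=0 => slot 0
925: h=9 => slot 9
637: h=14 => slot 14
907: h=4 => slot 4
805: h=4, probe 4,5 => slot 5
448: h=4, probe 4,5,8 => slot 8
193: h=4, probe 4,5,8,13 => slot 13
Table: [828, -, -, -, 907, 805, -, -, 448, 925, -, -, -, 193, 637, -, -]
Lookup 193: h=4, probe 4,5,8,13 → found at 13.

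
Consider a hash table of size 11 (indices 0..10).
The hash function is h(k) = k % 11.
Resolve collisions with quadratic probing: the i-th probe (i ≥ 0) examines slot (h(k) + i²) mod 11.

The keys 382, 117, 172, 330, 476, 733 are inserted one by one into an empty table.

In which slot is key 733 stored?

Insert 382: h=8, slot 8 empty => index 8.
Insert 117: h=7, slot 7 empty => index 7.
Insert 172: h=7, slots 7,8 occupied => index 0.
Insert 330: h=0, slot 0 occupied => index 1.
Insert 476: h=3, slot 3 empty => index 3.
Insert 733: h=7, slots 7,8,0 occupied => index 5.
Table: [172, 330, _, 476, _, 733, _, 117, 382, _, _]

5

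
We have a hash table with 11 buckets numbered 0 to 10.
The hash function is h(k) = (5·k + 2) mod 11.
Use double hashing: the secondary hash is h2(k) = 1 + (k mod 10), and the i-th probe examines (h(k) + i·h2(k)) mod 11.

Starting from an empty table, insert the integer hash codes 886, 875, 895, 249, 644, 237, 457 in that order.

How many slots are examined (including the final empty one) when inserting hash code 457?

886 hashes to 10; slot 10 is free -> place at 10.
875 hashes to 10, h2=6; 10 taken -> place at 5.
895 hashes to 0; slot 0 is free -> place at 0.
249 hashes to 4; slot 4 is free -> place at 4.
644 hashes to 10, h2=5; 10,4 taken -> place at 9.
237 hashes to 10, h2=8; 10 taken -> place at 7.
457 hashes to 10, h2=8; 10,7,4 taken -> place at 1.
Table: [895, 457, ∅, ∅, 249, 875, ∅, 237, ∅, 644, 886]

4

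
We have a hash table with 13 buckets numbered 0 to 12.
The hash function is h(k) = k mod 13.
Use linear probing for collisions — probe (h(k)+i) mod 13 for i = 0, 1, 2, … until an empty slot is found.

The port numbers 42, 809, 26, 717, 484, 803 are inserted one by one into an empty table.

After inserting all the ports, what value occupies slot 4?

42: h=3 → slot 3
809: h=3, probe 3,4 → slot 4
26: h=0 → slot 0
717: h=2 → slot 2
484: h=3, probe 3,4,5 → slot 5
803: h=10 → slot 10
Table: [26, ., 717, 42, 809, 484, ., ., ., ., 803, ., .]

809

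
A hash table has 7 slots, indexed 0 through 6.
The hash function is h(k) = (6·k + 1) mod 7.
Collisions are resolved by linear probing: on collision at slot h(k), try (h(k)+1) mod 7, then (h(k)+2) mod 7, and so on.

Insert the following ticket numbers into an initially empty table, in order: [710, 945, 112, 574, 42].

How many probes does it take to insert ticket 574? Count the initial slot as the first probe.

710 hashes to 5; slot 5 is free => place at 5.
945 hashes to 1; slot 1 is free => place at 1.
112 hashes to 1; 1 taken => place at 2.
574 hashes to 1; 1,2 taken => place at 3.
42 hashes to 1; 1,2,3 taken => place at 4.
Table: [., 945, 112, 574, 42, 710, .]

3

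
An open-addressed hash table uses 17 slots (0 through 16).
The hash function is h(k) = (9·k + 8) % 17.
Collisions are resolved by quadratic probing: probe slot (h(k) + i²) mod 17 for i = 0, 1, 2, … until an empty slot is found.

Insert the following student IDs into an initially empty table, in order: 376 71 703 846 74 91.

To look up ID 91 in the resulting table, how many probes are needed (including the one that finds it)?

376: h=9 => slot 9
71: h=1 => slot 1
703: h=11 => slot 11
846: h=6 => slot 6
74: h=11, probe 11,12 => slot 12
91: h=11, probe 11,12,15 => slot 15
Table: [∅, 71, ∅, ∅, ∅, ∅, 846, ∅, ∅, 376, ∅, 703, 74, ∅, ∅, 91, ∅]
Lookup 91: h=11, probe 11,12,15 → found at 15.

3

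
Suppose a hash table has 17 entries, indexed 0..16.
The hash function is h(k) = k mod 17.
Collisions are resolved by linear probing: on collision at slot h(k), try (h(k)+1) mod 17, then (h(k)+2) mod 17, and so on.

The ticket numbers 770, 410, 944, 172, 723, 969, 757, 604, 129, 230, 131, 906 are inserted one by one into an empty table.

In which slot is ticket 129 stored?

13

770: h=5 → slot 5
410: h=2 → slot 2
944: h=9 → slot 9
172: h=2, probe 2,3 → slot 3
723: h=9, probe 9,10 → slot 10
969: h=0 → slot 0
757: h=9, probe 9,10,11 → slot 11
604: h=9, probe 9,10,11,12 → slot 12
129: h=10, probe 10,11,12,13 → slot 13
230: h=9, probe 9,10,11,12,13,14 → slot 14
131: h=12, probe 12,13,14,15 → slot 15
906: h=5, probe 5,6 → slot 6
Table: [969, ∅, 410, 172, ∅, 770, 906, ∅, ∅, 944, 723, 757, 604, 129, 230, 131, ∅]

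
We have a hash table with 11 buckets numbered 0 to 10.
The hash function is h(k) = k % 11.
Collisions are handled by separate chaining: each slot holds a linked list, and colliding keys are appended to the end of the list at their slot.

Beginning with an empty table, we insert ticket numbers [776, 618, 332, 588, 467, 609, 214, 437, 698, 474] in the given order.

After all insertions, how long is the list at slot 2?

Insert 776: h=6, bucket 6 empty → new chain.
Insert 618: h=2, bucket 2 empty → new chain.
Insert 332: h=2, bucket 2 nonempty → append to chain.
Insert 588: h=5, bucket 5 empty → new chain.
Insert 467: h=5, bucket 5 nonempty → append to chain.
Insert 609: h=4, bucket 4 empty → new chain.
Insert 214: h=5, bucket 5 nonempty → append to chain.
Insert 437: h=8, bucket 8 empty → new chain.
Insert 698: h=5, bucket 5 nonempty → append to chain.
Insert 474: h=1, bucket 1 empty → new chain.
Final buckets:
0: ∅
1: 474
2: 618 -> 332
3: ∅
4: 609
5: 588 -> 467 -> 214 -> 698
6: 776
7: ∅
8: 437
9: ∅
10: ∅

2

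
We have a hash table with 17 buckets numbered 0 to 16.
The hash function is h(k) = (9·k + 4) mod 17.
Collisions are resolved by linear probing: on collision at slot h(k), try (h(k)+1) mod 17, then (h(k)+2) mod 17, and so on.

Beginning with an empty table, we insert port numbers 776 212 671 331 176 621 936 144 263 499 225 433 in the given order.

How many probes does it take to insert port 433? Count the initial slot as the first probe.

Insert 776: h=1, slot 1 empty -> index 1.
Insert 212: h=8, slot 8 empty -> index 8.
Insert 671: h=8, slot 8 occupied -> index 9.
Insert 331: h=8, slots 8,9 occupied -> index 10.
Insert 176: h=7, slot 7 empty -> index 7.
Insert 621: h=0, slot 0 empty -> index 0.
Insert 936: h=13, slot 13 empty -> index 13.
Insert 144: h=8, slots 8,9,10 occupied -> index 11.
Insert 263: h=8, slots 8,9,10,11 occupied -> index 12.
Insert 499: h=7, slots 7,8,9,10,11,12,13 occupied -> index 14.
Insert 225: h=6, slot 6 empty -> index 6.
Insert 433: h=8, slots 8,9,10,11,12,13,14 occupied -> index 15.
Table: [621, 776, ., ., ., ., 225, 176, 212, 671, 331, 144, 263, 936, 499, 433, .]

8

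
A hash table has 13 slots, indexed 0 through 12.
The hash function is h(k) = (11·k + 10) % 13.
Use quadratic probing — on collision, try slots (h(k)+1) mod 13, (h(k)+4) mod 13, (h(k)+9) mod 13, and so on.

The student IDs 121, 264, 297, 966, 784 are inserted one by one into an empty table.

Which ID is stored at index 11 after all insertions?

121 hashes to 2; slot 2 is free => place at 2.
264 hashes to 2; 2 taken => place at 3.
297 hashes to 1; slot 1 is free => place at 1.
966 hashes to 2; 2,3 taken => place at 6.
784 hashes to 2; 2,3,6 taken => place at 11.
Table: [-, 297, 121, 264, -, -, 966, -, -, -, -, 784, -]

784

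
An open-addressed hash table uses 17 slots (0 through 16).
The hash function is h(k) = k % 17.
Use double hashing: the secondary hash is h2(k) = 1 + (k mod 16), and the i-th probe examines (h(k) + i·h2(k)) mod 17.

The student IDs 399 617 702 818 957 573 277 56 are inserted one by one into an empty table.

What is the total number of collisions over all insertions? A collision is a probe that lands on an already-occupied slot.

5

399 hashes to 8; slot 8 is free => place at 8.
617 hashes to 5; slot 5 is free => place at 5.
702 hashes to 5, h2=15; 5 taken => place at 3.
818 hashes to 2; slot 2 is free => place at 2.
957 hashes to 5, h2=14; 5,2 taken => place at 16.
573 hashes to 12; slot 12 is free => place at 12.
277 hashes to 5, h2=6; 5 taken => place at 11.
56 hashes to 5, h2=9; 5 taken => place at 14.
Table: [∅, ∅, 818, 702, ∅, 617, ∅, ∅, 399, ∅, ∅, 277, 573, ∅, 56, ∅, 957]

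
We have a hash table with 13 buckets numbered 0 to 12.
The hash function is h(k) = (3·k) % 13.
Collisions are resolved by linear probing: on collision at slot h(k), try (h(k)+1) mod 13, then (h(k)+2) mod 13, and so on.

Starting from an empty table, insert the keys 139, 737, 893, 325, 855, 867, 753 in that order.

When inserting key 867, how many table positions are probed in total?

5

139: h=1 => slot 1
737: h=1, probe 1,2 => slot 2
893: h=1, probe 1,2,3 => slot 3
325: h=0 => slot 0
855: h=4 => slot 4
867: h=1, probe 1,2,3,4,5 => slot 5
753: h=10 => slot 10
Table: [325, 139, 737, 893, 855, 867, -, -, -, -, 753, -, -]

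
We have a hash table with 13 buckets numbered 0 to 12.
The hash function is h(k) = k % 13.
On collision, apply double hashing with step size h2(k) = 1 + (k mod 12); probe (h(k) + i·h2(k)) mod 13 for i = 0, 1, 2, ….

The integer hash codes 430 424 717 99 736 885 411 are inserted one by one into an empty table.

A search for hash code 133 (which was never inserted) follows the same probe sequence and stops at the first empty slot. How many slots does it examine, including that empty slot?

2

430: h=1 → slot 1
424: h=8 → slot 8
717: h=2 → slot 2
99: h=8, h2=4, probe 8,12 → slot 12
736: h=8, h2=5, probe 8,0 → slot 0
885: h=1, h2=10, probe 1,11 → slot 11
411: h=8, h2=4, probe 8,12,3 → slot 3
Table: [736, 430, 717, 411, -, -, -, -, 424, -, -, 885, 99]
Lookup 133: h=3, h2=2, probe 3,5 → slot 5 empty, not found.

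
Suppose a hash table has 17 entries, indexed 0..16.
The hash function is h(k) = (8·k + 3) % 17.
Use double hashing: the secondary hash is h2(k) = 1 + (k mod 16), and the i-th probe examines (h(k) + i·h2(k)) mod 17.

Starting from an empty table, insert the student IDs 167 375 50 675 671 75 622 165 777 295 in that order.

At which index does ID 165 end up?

167 hashes to 13; slot 13 is free -> place at 13.
375 hashes to 11; slot 11 is free -> place at 11.
50 hashes to 12; slot 12 is free -> place at 12.
675 hashes to 14; slot 14 is free -> place at 14.
671 hashes to 16; slot 16 is free -> place at 16.
75 hashes to 8; slot 8 is free -> place at 8.
622 hashes to 15; slot 15 is free -> place at 15.
165 hashes to 14, h2=6; 14 taken -> place at 3.
777 hashes to 14, h2=10; 14 taken -> place at 7.
295 hashes to 0; slot 0 is free -> place at 0.
Table: [295, ∅, ∅, 165, ∅, ∅, ∅, 777, 75, ∅, ∅, 375, 50, 167, 675, 622, 671]

3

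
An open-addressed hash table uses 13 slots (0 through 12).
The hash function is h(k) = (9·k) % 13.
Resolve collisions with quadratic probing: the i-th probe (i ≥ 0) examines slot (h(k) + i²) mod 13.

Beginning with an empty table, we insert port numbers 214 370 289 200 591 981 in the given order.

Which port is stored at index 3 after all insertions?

214 hashes to 2; slot 2 is free -> place at 2.
370 hashes to 2; 2 taken -> place at 3.
289 hashes to 1; slot 1 is free -> place at 1.
200 hashes to 6; slot 6 is free -> place at 6.
591 hashes to 2; 2,3,6 taken -> place at 11.
981 hashes to 2; 2,3,6,11 taken -> place at 5.
Table: [∅, 289, 214, 370, ∅, 981, 200, ∅, ∅, ∅, ∅, 591, ∅]

370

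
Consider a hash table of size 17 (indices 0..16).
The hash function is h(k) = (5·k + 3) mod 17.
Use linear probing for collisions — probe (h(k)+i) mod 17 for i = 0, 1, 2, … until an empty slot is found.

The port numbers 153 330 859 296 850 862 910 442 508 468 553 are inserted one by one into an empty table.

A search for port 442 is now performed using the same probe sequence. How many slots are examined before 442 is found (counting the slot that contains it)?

Insert 153: h=3, slot 3 empty => index 3.
Insert 330: h=4, slot 4 empty => index 4.
Insert 859: h=14, slot 14 empty => index 14.
Insert 296: h=4, slot 4 occupied => index 5.
Insert 850: h=3, slots 3,4,5 occupied => index 6.
Insert 862: h=12, slot 12 empty => index 12.
Insert 910: h=14, slot 14 occupied => index 15.
Insert 442: h=3, slots 3,4,5,6 occupied => index 7.
Insert 508: h=10, slot 10 empty => index 10.
Insert 468: h=14, slots 14,15 occupied => index 16.
Insert 553: h=14, slots 14,15,16 occupied => index 0.
Table: [553, -, -, 153, 330, 296, 850, 442, -, -, 508, -, 862, -, 859, 910, 468]
Lookup 442: h=3, probe 3,4,5,6,7 → found at 7.

5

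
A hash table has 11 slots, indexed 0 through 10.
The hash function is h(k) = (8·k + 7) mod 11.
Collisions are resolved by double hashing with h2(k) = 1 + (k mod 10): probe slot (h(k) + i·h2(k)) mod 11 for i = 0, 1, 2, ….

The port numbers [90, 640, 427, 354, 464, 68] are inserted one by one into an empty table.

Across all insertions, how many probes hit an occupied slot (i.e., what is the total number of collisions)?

Insert 90: h=1, slot 1 empty -> index 1.
Insert 640: h=1, h2=1, slot 1 occupied -> index 2.
Insert 427: h=2, h2=8, slot 2 occupied -> index 10.
Insert 354: h=1, h2=5, slot 1 occupied -> index 6.
Insert 464: h=1, h2=5, slots 1,6 occupied -> index 0.
Insert 68: h=1, h2=9, slots 1,10 occupied -> index 8.
Table: [464, 90, 640, ∅, ∅, ∅, 354, ∅, 68, ∅, 427]

7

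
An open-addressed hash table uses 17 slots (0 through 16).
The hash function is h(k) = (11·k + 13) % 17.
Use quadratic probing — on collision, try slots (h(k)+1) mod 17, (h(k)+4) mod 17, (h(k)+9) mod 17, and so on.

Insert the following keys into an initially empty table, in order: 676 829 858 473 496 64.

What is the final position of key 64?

7

676: h=3 => slot 3
829: h=3, probe 3,4 => slot 4
858: h=16 => slot 16
473: h=14 => slot 14
496: h=12 => slot 12
64: h=3, probe 3,4,7 => slot 7
Table: [-, -, -, 676, 829, -, -, 64, -, -, -, -, 496, -, 473, -, 858]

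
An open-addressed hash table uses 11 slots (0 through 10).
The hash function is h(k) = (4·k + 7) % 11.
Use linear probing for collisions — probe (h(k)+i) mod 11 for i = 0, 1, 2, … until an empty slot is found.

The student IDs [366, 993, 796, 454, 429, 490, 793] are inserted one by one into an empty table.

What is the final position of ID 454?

10

366 hashes to 8; slot 8 is free → place at 8.
993 hashes to 8; 8 taken → place at 9.
796 hashes to 1; slot 1 is free → place at 1.
454 hashes to 8; 8,9 taken → place at 10.
429 hashes to 7; slot 7 is free → place at 7.
490 hashes to 9; 9,10 taken → place at 0.
793 hashes to 0; 0,1 taken → place at 2.
Table: [490, 796, 793, _, _, _, _, 429, 366, 993, 454]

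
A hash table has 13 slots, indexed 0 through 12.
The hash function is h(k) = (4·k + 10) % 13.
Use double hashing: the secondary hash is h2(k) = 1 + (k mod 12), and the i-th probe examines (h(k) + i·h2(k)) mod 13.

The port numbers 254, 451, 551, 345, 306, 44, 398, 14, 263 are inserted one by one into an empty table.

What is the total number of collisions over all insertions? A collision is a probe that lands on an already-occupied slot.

254 hashes to 12; slot 12 is free => place at 12.
451 hashes to 7; slot 7 is free => place at 7.
551 hashes to 4; slot 4 is free => place at 4.
345 hashes to 12, h2=10; 12 taken => place at 9.
306 hashes to 12, h2=7; 12 taken => place at 6.
44 hashes to 4, h2=9; 4 taken => place at 0.
398 hashes to 3; slot 3 is free => place at 3.
14 hashes to 1; slot 1 is free => place at 1.
263 hashes to 9, h2=12; 9 taken => place at 8.
Table: [44, 14, -, 398, 551, -, 306, 451, 263, 345, -, -, 254]

4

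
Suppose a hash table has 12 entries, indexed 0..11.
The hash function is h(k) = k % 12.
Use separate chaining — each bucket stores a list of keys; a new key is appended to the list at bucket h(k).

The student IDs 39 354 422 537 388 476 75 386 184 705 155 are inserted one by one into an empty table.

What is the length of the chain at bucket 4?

Insert 39: h=3, bucket 3 empty → new chain.
Insert 354: h=6, bucket 6 empty → new chain.
Insert 422: h=2, bucket 2 empty → new chain.
Insert 537: h=9, bucket 9 empty → new chain.
Insert 388: h=4, bucket 4 empty → new chain.
Insert 476: h=8, bucket 8 empty → new chain.
Insert 75: h=3, bucket 3 nonempty → append to chain.
Insert 386: h=2, bucket 2 nonempty → append to chain.
Insert 184: h=4, bucket 4 nonempty → append to chain.
Insert 705: h=9, bucket 9 nonempty → append to chain.
Insert 155: h=11, bucket 11 empty → new chain.
Final buckets:
0: ∅
1: ∅
2: 422 -> 386
3: 39 -> 75
4: 388 -> 184
5: ∅
6: 354
7: ∅
8: 476
9: 537 -> 705
10: ∅
11: 155

2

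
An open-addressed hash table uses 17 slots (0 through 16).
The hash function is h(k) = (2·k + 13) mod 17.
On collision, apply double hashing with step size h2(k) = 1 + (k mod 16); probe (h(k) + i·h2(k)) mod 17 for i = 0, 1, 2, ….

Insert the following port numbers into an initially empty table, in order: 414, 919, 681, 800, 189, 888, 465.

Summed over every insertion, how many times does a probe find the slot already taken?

414: h=8 => slot 8
919: h=15 => slot 15
681: h=15, h2=10, probe 15,8,1 => slot 1
800: h=15, h2=1, probe 15,16 => slot 16
189: h=0 => slot 0
888: h=4 => slot 4
465: h=8, h2=2, probe 8,10 => slot 10
Table: [189, 681, -, -, 888, -, -, -, 414, -, 465, -, -, -, -, 919, 800]

4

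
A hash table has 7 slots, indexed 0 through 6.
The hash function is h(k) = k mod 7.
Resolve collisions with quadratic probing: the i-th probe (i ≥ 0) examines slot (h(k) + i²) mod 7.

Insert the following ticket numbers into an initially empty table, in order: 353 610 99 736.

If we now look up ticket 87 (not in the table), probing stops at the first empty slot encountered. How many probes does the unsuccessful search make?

2

353: h=3 => slot 3
610: h=1 => slot 1
99: h=1, probe 1,2 => slot 2
736: h=1, probe 1,2,5 => slot 5
Table: [-, 610, 99, 353, -, 736, -]
Lookup 87: h=3, probe 3,4 → slot 4 empty, not found.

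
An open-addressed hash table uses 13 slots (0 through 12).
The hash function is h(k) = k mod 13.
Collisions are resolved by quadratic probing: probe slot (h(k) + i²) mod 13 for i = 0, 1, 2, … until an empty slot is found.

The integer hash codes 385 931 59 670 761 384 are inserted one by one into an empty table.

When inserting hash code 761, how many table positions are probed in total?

4

385: h=8 → slot 8
931: h=8, probe 8,9 → slot 9
59: h=7 → slot 7
670: h=7, probe 7,8,11 → slot 11
761: h=7, probe 7,8,11,3 → slot 3
384: h=7, probe 7,8,11,3,10 → slot 10
Table: [., ., ., 761, ., ., ., 59, 385, 931, 384, 670, .]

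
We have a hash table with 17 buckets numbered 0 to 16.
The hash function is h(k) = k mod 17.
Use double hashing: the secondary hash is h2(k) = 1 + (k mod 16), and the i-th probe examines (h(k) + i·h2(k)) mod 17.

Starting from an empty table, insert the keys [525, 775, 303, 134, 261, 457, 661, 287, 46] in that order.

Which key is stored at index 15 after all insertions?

525 hashes to 15; slot 15 is free → place at 15.
775 hashes to 10; slot 10 is free → place at 10.
303 hashes to 14; slot 14 is free → place at 14.
134 hashes to 15, h2=7; 15 taken → place at 5.
261 hashes to 6; slot 6 is free → place at 6.
457 hashes to 15, h2=10; 15 taken → place at 8.
661 hashes to 15, h2=6; 15 taken → place at 4.
287 hashes to 15, h2=16; 15,14 taken → place at 13.
46 hashes to 12; slot 12 is free → place at 12.
Table: [., ., ., ., 661, 134, 261, ., 457, ., 775, ., 46, 287, 303, 525, .]

525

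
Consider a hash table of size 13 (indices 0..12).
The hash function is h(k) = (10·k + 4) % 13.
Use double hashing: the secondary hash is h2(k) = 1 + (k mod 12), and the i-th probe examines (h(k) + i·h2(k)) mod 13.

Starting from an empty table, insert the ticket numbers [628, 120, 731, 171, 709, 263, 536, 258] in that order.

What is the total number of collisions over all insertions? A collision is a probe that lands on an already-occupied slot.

628: h=5 -> slot 5
120: h=8 -> slot 8
731: h=8, h2=12, probe 8,7 -> slot 7
171: h=11 -> slot 11
709: h=9 -> slot 9
263: h=8, h2=12, probe 8,7,6 -> slot 6
536: h=8, h2=9, probe 8,4 -> slot 4
258: h=10 -> slot 10
Table: [., ., ., ., 536, 628, 263, 731, 120, 709, 258, 171, .]

4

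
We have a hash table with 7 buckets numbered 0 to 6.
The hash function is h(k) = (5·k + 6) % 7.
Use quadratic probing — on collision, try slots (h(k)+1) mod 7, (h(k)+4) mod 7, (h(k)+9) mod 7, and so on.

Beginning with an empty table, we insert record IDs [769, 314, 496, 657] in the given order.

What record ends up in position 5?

Insert 769: h=1, slot 1 empty -> index 1.
Insert 314: h=1, slot 1 occupied -> index 2.
Insert 496: h=1, slots 1,2 occupied -> index 5.
Insert 657: h=1, slots 1,2,5 occupied -> index 3.
Table: [—, 769, 314, 657, —, 496, —]

496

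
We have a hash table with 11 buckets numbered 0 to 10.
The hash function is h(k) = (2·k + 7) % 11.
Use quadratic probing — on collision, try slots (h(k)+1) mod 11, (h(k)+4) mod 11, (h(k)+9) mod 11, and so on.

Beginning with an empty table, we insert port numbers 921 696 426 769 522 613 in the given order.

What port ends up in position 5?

921: h=1 → slot 1
696: h=2 → slot 2
426: h=1, probe 1,2,5 → slot 5
769: h=5, probe 5,6 → slot 6
522: h=6, probe 6,7 → slot 7
613: h=1, probe 1,2,5,10 → slot 10
Table: [_, 921, 696, _, _, 426, 769, 522, _, _, 613]

426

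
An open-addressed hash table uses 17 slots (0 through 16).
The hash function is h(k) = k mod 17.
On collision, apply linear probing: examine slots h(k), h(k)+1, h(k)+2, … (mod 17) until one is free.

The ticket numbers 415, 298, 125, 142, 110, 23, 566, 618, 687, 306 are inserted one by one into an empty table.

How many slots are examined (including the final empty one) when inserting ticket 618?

Insert 415: h=7, slot 7 empty → index 7.
Insert 298: h=9, slot 9 empty → index 9.
Insert 125: h=6, slot 6 empty → index 6.
Insert 142: h=6, slots 6,7 occupied → index 8.
Insert 110: h=8, slots 8,9 occupied → index 10.
Insert 23: h=6, slots 6,7,8,9,10 occupied → index 11.
Insert 566: h=5, slot 5 empty → index 5.
Insert 618: h=6, slots 6,7,8,9,10,11 occupied → index 12.
Insert 687: h=7, slots 7,8,9,10,11,12 occupied → index 13.
Insert 306: h=0, slot 0 empty → index 0.
Table: [306, -, -, -, -, 566, 125, 415, 142, 298, 110, 23, 618, 687, -, -, -]

7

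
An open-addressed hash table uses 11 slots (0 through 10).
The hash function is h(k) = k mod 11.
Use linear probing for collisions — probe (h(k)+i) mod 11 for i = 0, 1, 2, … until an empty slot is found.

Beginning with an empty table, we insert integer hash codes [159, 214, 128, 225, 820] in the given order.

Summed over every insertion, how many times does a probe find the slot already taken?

159: h=5 → slot 5
214: h=5, probe 5,6 → slot 6
128: h=7 → slot 7
225: h=5, probe 5,6,7,8 → slot 8
820: h=6, probe 6,7,8,9 → slot 9
Table: [—, —, —, —, —, 159, 214, 128, 225, 820, —]

7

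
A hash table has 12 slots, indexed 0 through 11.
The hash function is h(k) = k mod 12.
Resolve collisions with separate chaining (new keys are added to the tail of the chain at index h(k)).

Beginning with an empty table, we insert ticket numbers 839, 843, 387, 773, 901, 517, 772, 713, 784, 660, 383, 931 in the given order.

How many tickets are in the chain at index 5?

839 -> bucket 11
843 -> bucket 3
387 -> bucket 3 (collision)
773 -> bucket 5
901 -> bucket 1
517 -> bucket 1 (collision)
772 -> bucket 4
713 -> bucket 5 (collision)
784 -> bucket 4 (collision)
660 -> bucket 0
383 -> bucket 11 (collision)
931 -> bucket 7
Final buckets:
0: 660
1: 901 -> 517
2: ∅
3: 843 -> 387
4: 772 -> 784
5: 773 -> 713
6: ∅
7: 931
8: ∅
9: ∅
10: ∅
11: 839 -> 383

2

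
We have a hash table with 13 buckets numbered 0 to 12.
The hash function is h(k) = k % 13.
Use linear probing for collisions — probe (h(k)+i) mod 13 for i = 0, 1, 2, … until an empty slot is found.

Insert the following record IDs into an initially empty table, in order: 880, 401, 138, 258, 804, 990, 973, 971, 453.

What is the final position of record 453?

Insert 880: h=9, slot 9 empty -> index 9.
Insert 401: h=11, slot 11 empty -> index 11.
Insert 138: h=8, slot 8 empty -> index 8.
Insert 258: h=11, slot 11 occupied -> index 12.
Insert 804: h=11, slots 11,12 occupied -> index 0.
Insert 990: h=2, slot 2 empty -> index 2.
Insert 973: h=11, slots 11,12,0 occupied -> index 1.
Insert 971: h=9, slot 9 occupied -> index 10.
Insert 453: h=11, slots 11,12,0,1,2 occupied -> index 3.
Table: [804, 973, 990, 453, ∅, ∅, ∅, ∅, 138, 880, 971, 401, 258]

3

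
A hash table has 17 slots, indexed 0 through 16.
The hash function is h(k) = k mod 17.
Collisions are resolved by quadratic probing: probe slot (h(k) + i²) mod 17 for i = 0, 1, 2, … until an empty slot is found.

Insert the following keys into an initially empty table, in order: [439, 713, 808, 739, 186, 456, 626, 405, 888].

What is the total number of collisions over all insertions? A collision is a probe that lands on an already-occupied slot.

Insert 439: h=14, slot 14 empty -> index 14.
Insert 713: h=16, slot 16 empty -> index 16.
Insert 808: h=9, slot 9 empty -> index 9.
Insert 739: h=8, slot 8 empty -> index 8.
Insert 186: h=16, slot 16 occupied -> index 0.
Insert 456: h=14, slot 14 occupied -> index 15.
Insert 626: h=14, slots 14,15 occupied -> index 1.
Insert 405: h=14, slots 14,15,1 occupied -> index 6.
Insert 888: h=4, slot 4 empty -> index 4.
Table: [186, 626, -, -, 888, -, 405, -, 739, 808, -, -, -, -, 439, 456, 713]

7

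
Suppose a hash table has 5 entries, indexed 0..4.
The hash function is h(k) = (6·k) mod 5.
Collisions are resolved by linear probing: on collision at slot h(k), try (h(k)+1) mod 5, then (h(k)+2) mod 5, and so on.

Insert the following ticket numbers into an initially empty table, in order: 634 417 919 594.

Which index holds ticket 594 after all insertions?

1

Insert 634: h=4, slot 4 empty -> index 4.
Insert 417: h=2, slot 2 empty -> index 2.
Insert 919: h=4, slot 4 occupied -> index 0.
Insert 594: h=4, slots 4,0 occupied -> index 1.
Table: [919, 594, 417, —, 634]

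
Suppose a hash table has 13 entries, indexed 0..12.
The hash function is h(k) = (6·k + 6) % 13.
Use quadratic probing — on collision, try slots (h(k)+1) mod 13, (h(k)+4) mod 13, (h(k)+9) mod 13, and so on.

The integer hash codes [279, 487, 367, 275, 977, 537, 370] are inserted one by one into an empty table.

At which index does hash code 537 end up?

8

Insert 279: h=3, slot 3 empty → index 3.
Insert 487: h=3, slot 3 occupied → index 4.
Insert 367: h=11, slot 11 empty → index 11.
Insert 275: h=5, slot 5 empty → index 5.
Insert 977: h=5, slot 5 occupied → index 6.
Insert 537: h=4, slots 4,5 occupied → index 8.
Insert 370: h=3, slots 3,4 occupied → index 7.
Table: [., ., ., 279, 487, 275, 977, 370, 537, ., ., 367, .]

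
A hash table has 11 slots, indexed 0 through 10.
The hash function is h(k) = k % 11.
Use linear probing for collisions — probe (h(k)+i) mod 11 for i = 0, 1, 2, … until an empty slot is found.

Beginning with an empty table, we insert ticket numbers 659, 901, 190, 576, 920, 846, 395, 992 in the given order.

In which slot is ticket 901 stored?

0

659: h=10 → slot 10
901: h=10, probe 10,0 → slot 0
190: h=3 → slot 3
576: h=4 → slot 4
920: h=7 → slot 7
846: h=10, probe 10,0,1 → slot 1
395: h=10, probe 10,0,1,2 → slot 2
992: h=2, probe 2,3,4,5 → slot 5
Table: [901, 846, 395, 190, 576, 992, ., 920, ., ., 659]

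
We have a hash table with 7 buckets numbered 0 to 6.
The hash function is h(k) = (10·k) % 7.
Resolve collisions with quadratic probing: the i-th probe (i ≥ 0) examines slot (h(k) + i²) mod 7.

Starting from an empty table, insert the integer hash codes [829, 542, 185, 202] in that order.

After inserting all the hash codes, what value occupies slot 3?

542

829: h=2 → slot 2
542: h=2, probe 2,3 → slot 3
185: h=2, probe 2,3,6 → slot 6
202: h=4 → slot 4
Table: [., ., 829, 542, 202, ., 185]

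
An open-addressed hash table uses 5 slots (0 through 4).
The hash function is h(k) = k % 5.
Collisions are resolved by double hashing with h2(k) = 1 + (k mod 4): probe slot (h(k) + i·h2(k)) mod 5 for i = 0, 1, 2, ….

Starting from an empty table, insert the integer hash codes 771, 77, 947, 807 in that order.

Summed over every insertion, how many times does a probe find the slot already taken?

Insert 771: h=1, slot 1 empty => index 1.
Insert 77: h=2, slot 2 empty => index 2.
Insert 947: h=2, h2=4, slots 2,1 occupied => index 0.
Insert 807: h=2, h2=4, slots 2,1,0 occupied => index 4.
Table: [947, 771, 77, ∅, 807]

5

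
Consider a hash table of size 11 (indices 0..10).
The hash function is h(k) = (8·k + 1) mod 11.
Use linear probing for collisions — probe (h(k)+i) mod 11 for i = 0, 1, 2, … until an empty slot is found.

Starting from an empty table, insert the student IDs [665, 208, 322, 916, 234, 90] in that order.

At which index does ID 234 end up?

6

Insert 665: h=8, slot 8 empty → index 8.
Insert 208: h=4, slot 4 empty → index 4.
Insert 322: h=3, slot 3 empty → index 3.
Insert 916: h=3, slots 3,4 occupied → index 5.
Insert 234: h=3, slots 3,4,5 occupied → index 6.
Insert 90: h=6, slot 6 occupied → index 7.
Table: [-, -, -, 322, 208, 916, 234, 90, 665, -, -]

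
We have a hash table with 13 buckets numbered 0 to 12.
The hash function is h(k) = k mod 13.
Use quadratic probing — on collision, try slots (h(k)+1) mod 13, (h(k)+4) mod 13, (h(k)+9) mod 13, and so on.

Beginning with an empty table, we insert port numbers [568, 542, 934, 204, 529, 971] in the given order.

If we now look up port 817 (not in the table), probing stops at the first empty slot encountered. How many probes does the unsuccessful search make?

Insert 568: h=9, slot 9 empty → index 9.
Insert 542: h=9, slot 9 occupied → index 10.
Insert 934: h=11, slot 11 empty → index 11.
Insert 204: h=9, slots 9,10 occupied → index 0.
Insert 529: h=9, slots 9,10,0 occupied → index 5.
Insert 971: h=9, slots 9,10,0,5 occupied → index 12.
Table: [204, _, _, _, _, 529, _, _, _, 568, 542, 934, 971]
Lookup 817: h=11, probe 11,12,2 → slot 2 empty, not found.

3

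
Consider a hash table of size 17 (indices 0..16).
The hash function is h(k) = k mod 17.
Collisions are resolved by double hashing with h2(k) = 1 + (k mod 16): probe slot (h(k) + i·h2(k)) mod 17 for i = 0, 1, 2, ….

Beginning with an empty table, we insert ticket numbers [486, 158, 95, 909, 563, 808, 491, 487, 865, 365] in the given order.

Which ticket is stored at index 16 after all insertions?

365

486: h=10 -> slot 10
158: h=5 -> slot 5
95: h=10, h2=16, probe 10,9 -> slot 9
909: h=8 -> slot 8
563: h=2 -> slot 2
808: h=9, h2=9, probe 9,1 -> slot 1
491: h=15 -> slot 15
487: h=11 -> slot 11
865: h=15, h2=2, probe 15,0 -> slot 0
365: h=8, h2=14, probe 8,5,2,16 -> slot 16
Table: [865, 808, 563, _, _, 158, _, _, 909, 95, 486, 487, _, _, _, 491, 365]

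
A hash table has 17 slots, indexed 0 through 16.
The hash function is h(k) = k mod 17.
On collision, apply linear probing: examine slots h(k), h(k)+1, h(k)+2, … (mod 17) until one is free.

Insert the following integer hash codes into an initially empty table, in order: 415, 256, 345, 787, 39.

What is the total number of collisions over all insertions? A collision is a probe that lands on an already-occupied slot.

415 hashes to 7; slot 7 is free → place at 7.
256 hashes to 1; slot 1 is free → place at 1.
345 hashes to 5; slot 5 is free → place at 5.
787 hashes to 5; 5 taken → place at 6.
39 hashes to 5; 5,6,7 taken → place at 8.
Table: [_, 256, _, _, _, 345, 787, 415, 39, _, _, _, _, _, _, _, _]

4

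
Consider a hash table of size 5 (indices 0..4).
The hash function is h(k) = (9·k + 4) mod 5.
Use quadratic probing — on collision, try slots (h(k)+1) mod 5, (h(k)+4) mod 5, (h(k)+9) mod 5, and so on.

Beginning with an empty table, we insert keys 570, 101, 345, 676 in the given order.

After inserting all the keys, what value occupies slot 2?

570: h=4 -> slot 4
101: h=3 -> slot 3
345: h=4, probe 4,0 -> slot 0
676: h=3, probe 3,4,2 -> slot 2
Table: [345, ., 676, 101, 570]

676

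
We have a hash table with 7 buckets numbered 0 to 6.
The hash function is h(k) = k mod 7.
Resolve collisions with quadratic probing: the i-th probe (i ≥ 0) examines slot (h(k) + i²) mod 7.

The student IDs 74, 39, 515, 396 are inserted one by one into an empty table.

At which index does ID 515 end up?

1

74 hashes to 4; slot 4 is free -> place at 4.
39 hashes to 4; 4 taken -> place at 5.
515 hashes to 4; 4,5 taken -> place at 1.
396 hashes to 4; 4,5,1 taken -> place at 6.
Table: [., 515, ., ., 74, 39, 396]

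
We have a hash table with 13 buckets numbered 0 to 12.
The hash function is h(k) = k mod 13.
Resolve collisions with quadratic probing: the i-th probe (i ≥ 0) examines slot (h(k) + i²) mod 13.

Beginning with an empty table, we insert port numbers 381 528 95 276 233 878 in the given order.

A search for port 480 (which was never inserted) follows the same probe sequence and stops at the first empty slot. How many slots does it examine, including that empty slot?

2

381: h=4 → slot 4
528: h=8 → slot 8
95: h=4, probe 4,5 → slot 5
276: h=3 → slot 3
233: h=12 → slot 12
878: h=7 → slot 7
Table: [—, —, —, 276, 381, 95, —, 878, 528, —, —, —, 233]
Lookup 480: h=12, probe 12,0 → slot 0 empty, not found.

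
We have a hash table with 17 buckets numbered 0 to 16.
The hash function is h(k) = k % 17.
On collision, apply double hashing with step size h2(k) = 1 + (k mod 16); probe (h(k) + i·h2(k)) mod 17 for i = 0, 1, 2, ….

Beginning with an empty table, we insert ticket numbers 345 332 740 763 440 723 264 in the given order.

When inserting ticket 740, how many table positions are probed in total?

345: h=5 => slot 5
332: h=9 => slot 9
740: h=9, h2=5, probe 9,14 => slot 14
763: h=15 => slot 15
440: h=15, h2=9, probe 15,7 => slot 7
723: h=9, h2=4, probe 9,13 => slot 13
264: h=9, h2=9, probe 9,1 => slot 1
Table: [∅, 264, ∅, ∅, ∅, 345, ∅, 440, ∅, 332, ∅, ∅, ∅, 723, 740, 763, ∅]

2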